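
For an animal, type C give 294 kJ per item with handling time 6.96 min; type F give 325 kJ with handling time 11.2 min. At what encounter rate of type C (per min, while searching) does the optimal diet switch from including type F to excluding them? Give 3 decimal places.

Drop type F once their profitability E₂/h₂ falls below the rate achievable on type C alone: E₂/h₂ = λE₁/(1 + λh₁).
Solve for λ: λE₁h₂ = E₂(1 + λh₁) → λ(E₁h₂ − E₂h₁) = E₂ → λ = E₂/(E₁h₂ − E₂h₁).
λ = 325/(294×11.2 − 325×6.96) = 325/1031 = 0.3153 per min.

0.315 per min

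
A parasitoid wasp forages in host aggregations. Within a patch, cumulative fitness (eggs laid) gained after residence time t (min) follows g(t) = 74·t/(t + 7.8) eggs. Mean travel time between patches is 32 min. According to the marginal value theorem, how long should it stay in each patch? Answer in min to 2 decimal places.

15.80 min

Optimal t* satisfies g'(t*) = g(t*)/(T + t*).
g'(t) = 74·7.8/(t + 7.8)². Setting 74·7.8/(t+7.8)² = 74t/[(t+7.8)(32+t)] gives 7.8(32+t) = t(t+7.8), so t² = 7.8×32 = 249.6.
t* = √249.6 = 15.8 min.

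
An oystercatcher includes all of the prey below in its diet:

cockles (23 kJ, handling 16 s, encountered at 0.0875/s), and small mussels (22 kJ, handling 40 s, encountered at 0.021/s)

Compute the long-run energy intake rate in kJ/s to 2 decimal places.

0.76 kJ/s

Energy encountered per unit search time: 0.0875×23 + 0.021×22 = 2.474 kJ/s.
Handling time per unit search time: 0.0875×16 + 0.021×40 = 2.24.
Rate = 2.474/(1 + 2.24) = 0.7637 kJ/s.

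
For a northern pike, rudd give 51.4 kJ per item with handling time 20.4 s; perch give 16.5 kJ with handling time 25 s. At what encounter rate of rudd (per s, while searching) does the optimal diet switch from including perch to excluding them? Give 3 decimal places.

At the threshold, the rate on rudd alone equals the profitability of perch: λ·51.4/(1 + λ·20.4) = 16.5/25 = 0.66.
Rearranging, λ(51.4 − 0.66×20.4) = 0.66, so λ = 0.66/37.94 = 0.0174 per s.

0.017 per s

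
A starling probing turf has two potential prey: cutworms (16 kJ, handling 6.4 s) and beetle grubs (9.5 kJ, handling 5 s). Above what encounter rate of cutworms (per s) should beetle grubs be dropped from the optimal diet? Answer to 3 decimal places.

Drop beetle grubs once their profitability E₂/h₂ falls below the rate achievable on cutworms alone: E₂/h₂ = λE₁/(1 + λh₁).
Solve for λ: λE₁h₂ = E₂(1 + λh₁) → λ(E₁h₂ − E₂h₁) = E₂ → λ = E₂/(E₁h₂ − E₂h₁).
λ = 9.5/(16×5 − 9.5×6.4) = 9.5/19.2 = 0.4948 per s.

0.495 per s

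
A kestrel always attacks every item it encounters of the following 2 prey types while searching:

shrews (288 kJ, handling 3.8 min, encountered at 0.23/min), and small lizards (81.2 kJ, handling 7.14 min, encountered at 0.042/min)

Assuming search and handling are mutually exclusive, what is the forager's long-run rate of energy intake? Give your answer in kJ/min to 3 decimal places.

R = Σλ_iE_i / (1 + Σλ_ih_i)
Numerator: 0.23×288 + 0.042×81.2 = 69.65
Denominator: 1 + 0.23×3.8 + 0.042×7.14 = 2.174
R = 69.65/2.174 = 32.04 kJ/min

32.040 kJ/min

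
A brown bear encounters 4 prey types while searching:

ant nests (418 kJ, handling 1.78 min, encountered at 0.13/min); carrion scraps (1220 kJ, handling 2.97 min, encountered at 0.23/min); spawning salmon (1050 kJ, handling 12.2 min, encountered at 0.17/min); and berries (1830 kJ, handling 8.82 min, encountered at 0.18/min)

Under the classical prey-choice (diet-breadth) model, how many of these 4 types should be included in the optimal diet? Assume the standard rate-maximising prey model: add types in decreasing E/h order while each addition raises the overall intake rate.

3

Rank by E/h (kJ/min): carrion scraps 411, ant nests 235, berries 207, spawning salmon 86.1. Include each in turn until the next type's E/h falls below the running intake rate.
Rate on top 1: 166.7. ant nests: 235 > 166.7 → include.
Rate on top 2: 174.9. berries: 207 > 174.9 → include.
Rate on top 3: 189.7. spawning salmon: 86.1 < 189.7 → exclude; stop.
Optimal diet: carrion scraps, ant nests, berries — 3 of 4 types.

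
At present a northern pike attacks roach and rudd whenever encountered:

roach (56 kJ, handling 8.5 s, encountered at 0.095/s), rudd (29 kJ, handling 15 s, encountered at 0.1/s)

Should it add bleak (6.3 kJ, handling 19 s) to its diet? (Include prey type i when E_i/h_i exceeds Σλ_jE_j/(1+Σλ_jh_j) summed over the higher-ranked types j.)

No

Intake rate on the current diet: R = (0.095×56 + 0.1×29) / (1 + 0.095×8.5 + 0.1×15) = 8.22/3.308 = 2.485 kJ/s.
Profitability of bleak: 6.3/19 = 0.3316 kJ/s.
Since 0.3316 < R, time spent handling bleak is better spent searching.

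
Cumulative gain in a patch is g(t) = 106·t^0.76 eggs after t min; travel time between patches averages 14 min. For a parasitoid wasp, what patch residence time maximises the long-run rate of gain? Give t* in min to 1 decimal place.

44.3 min

By the marginal value theorem, leave when the instantaneous gain rate g'(t) equals the habitat-wide average g(t)/(T + t).
g'(t) = 0.76·106·t^-0.24. Setting 0.76·106·t^-0.24 = 106·t^0.76/(14+t) gives 0.76(14+t) = t, so 0.24·t = 0.76×14.
t* = 0.76×14/0.24 = 44.33 min.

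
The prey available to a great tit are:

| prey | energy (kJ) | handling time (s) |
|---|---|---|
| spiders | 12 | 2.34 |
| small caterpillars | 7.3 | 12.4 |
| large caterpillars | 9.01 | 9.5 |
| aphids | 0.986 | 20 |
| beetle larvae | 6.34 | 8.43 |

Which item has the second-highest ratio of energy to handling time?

large caterpillars

Profitability E/h (kJ/s): spiders = 12/2.34 = 5.13, small caterpillars = 7.3/12.4 = 0.589, large caterpillars = 9.01/9.5 = 0.948, aphids = 0.986/20 = 0.0493, beetle larvae = 6.34/8.43 = 0.752.
Ranked: spiders > large caterpillars > beetle larvae > small caterpillars > aphids.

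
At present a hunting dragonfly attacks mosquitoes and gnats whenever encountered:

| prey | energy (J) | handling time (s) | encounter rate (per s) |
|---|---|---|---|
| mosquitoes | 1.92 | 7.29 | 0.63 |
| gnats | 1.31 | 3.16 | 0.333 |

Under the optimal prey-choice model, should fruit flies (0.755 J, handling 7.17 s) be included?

No

Intake rate on the current diet: R = (0.63×1.92 + 0.333×1.31) / (1 + 0.63×7.29 + 0.333×3.16) = 1.646/6.645 = 0.2477 J/s.
fruit flies: E/h = 0.755/7.17 = 0.1053 J/s.
Since 0.1053 < R, time spent handling fruit flies is better spent searching.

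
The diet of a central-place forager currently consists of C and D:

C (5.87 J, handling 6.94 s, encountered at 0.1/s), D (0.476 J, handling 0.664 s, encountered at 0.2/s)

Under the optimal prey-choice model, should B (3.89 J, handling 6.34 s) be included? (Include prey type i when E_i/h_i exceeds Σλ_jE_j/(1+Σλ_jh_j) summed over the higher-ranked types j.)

On C and D alone, R = ΣλE/(1+Σλh) = 0.6822/1.827 = 0.3734 J/s.
B: E/h = 3.89/6.34 = 0.6136 J/s.
0.6136 > 0.3734, so adding B raises the average — include it.

Yes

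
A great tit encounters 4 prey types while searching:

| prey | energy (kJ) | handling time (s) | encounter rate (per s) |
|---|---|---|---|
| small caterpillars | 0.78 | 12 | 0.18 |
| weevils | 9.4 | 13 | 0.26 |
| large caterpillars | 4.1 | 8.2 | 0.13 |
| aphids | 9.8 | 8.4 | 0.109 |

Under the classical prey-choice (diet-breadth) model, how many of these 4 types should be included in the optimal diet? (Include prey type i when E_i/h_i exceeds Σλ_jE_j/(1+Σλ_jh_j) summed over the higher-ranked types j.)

2

Profitabilities (E/h, kJ/s): aphids 1.17, weevils 0.723, large caterpillars 0.5, small caterpillars 0.065. Add prey in this order while the next type's profitability exceeds the intake rate on those already taken.
Rate on top 1: 0.5576. weevils: 0.723 > 0.5576 → include.
Rate on top 2: 0.6632. large caterpillars: 0.5 < 0.6632 → exclude; stop.
Optimal diet: aphids, weevils — 2 of 4 types.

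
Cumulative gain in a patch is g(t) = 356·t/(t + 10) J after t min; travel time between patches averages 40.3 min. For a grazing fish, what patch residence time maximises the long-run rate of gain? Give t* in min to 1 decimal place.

By the marginal value theorem, leave when the instantaneous gain rate g'(t) equals the habitat-wide average g(t)/(T + t).
g'(t) = 356·10/(t + 10)². Setting 356·10/(t+10)² = 356t/[(t+10)(40.3+t)] gives 10(40.3+t) = t(t+10), so t² = 10×40.3 = 403.
t* = √403 = 20.07 min.

20.1 min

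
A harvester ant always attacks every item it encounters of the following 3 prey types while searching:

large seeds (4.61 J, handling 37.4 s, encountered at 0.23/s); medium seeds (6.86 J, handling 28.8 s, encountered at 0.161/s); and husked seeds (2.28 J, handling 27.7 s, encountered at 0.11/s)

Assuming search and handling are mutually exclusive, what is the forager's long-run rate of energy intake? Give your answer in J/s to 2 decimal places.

R = (0.23×4.61 + 0.161×6.86 + 0.11×2.28) / (1 + 0.23×37.4 + 0.161×28.8 + 0.11×27.7) = 2.416/17.29 = 0.1397 J/s.

0.14 J/s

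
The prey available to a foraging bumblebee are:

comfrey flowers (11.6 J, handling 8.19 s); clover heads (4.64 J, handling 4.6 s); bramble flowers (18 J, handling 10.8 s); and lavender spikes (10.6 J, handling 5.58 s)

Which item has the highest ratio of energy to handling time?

Profitability E/h (J/s): comfrey flowers = 11.6/8.19 = 1.42, clover heads = 4.64/4.6 = 1.01, bramble flowers = 18/10.8 = 1.67, lavender spikes = 10.6/5.58 = 1.9.
Ranked: lavender spikes > bramble flowers > comfrey flowers > clover heads.

lavender spikes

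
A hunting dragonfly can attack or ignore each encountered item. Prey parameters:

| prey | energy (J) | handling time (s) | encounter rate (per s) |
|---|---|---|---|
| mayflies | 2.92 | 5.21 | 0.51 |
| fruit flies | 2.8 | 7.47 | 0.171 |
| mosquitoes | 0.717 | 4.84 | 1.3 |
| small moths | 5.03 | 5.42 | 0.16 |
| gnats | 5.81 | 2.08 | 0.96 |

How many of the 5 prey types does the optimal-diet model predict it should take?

1

E/h in descending order: gnats 2.79, small moths 0.928, mayflies 0.56, fruit flies 0.375, mosquitoes 0.148 J/s. The optimal diet is the largest prefix of this list for which every included type satisfies E_i/h_i > R on the types above it.
Rate on top 1: 1.861. small moths: 0.928 < 1.861 → exclude; stop.
Optimal diet: gnats — 1 of 5 types.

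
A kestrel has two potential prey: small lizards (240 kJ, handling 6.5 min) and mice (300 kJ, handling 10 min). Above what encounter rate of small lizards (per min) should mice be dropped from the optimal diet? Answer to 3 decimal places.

0.667 per min

At the threshold, the rate on small lizards alone equals the profitability of mice: λ·240/(1 + λ·6.5) = 300/10 = 30.
Rearranging, λ(240 − 30×6.5) = 30, so λ = 30/45 = 0.6667 per min.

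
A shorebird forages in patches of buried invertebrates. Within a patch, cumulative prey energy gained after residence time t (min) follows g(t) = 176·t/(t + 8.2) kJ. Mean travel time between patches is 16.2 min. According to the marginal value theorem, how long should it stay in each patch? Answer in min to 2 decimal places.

11.53 min

Optimal t* satisfies g'(t*) = g(t*)/(T + t*).
g'(t) = 176·8.2/(t + 8.2)². Setting 176·8.2/(t+8.2)² = 176t/[(t+8.2)(16.2+t)] gives 8.2(16.2+t) = t(t+8.2), so t² = 8.2×16.2 = 132.8.
t* = √132.8 = 11.53 min.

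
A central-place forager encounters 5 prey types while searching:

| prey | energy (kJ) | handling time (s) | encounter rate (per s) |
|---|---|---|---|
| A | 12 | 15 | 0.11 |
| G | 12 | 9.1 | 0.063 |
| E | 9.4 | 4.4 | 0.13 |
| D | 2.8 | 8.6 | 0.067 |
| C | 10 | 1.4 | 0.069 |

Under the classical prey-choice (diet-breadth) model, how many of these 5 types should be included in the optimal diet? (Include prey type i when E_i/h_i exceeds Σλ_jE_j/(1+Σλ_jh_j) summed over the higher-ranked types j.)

Profitabilities (E/h, kJ/s): C 7.14, E 2.14, G 1.32, A 0.8, D 0.326. Add prey in this order while the next type's profitability exceeds the intake rate on those already taken.
Rate on top 1: 0.6292. E: 2.14 > 0.6292 → include.
Rate on top 2: 1.146. G: 1.32 > 1.146 → include.
Rate on top 3: 1.19. A: 0.8 < 1.19 → exclude; stop.
Optimal diet: C, E, G — 3 of 5 types.

3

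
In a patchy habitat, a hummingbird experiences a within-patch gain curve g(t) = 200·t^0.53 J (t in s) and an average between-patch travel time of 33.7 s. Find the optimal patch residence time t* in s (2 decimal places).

38.00 s

Maximise g(t)/(T+t): set derivative to zero → g'(t)(T+t) = g(t).
g'(t) = 0.53·200·t^-0.47. Setting 0.53·200·t^-0.47 = 200·t^0.53/(33.7+t) gives 0.53(33.7+t) = t, so 0.47·t = 0.53×33.7.
t* = 0.53×33.7/0.47 = 38 s.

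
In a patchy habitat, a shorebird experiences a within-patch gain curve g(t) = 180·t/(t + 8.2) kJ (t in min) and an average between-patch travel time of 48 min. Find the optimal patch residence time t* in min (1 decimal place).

19.8 min

Maximise g(t)/(T+t): set derivative to zero → g'(t)(T+t) = g(t).
g'(t) = 180·8.2/(t + 8.2)². Setting 180·8.2/(t+8.2)² = 180t/[(t+8.2)(48+t)] gives 8.2(48+t) = t(t+8.2), so t² = 8.2×48 = 393.6.
t* = √393.6 = 19.84 min.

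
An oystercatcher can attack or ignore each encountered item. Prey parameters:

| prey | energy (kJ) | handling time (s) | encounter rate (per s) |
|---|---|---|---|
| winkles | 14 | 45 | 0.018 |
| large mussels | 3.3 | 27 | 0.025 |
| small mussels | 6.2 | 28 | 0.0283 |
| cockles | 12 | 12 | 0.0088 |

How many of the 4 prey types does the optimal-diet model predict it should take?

3

E/h in descending order: cockles 1, winkles 0.311, small mussels 0.221, large mussels 0.122 kJ/s. The optimal diet is the largest prefix of this list for which every included type satisfies E_i/h_i > R on the types above it.
Rate on top 1: 0.09551. winkles: 0.311 > 0.09551 → include.
Rate on top 2: 0.1867. small mussels: 0.221 > 0.1867 → include.
Rate on top 3: 0.1968. large mussels: 0.122 < 0.1968 → exclude; stop.
Optimal diet: cockles, winkles, small mussels — 3 of 4 types.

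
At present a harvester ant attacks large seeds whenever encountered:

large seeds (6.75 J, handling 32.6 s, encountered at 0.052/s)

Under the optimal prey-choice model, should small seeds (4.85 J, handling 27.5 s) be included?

Intake rate on the current diet: R = (0.052×6.75) / (1 + 0.052×32.6) = 0.351/2.695 = 0.1302 J/s.
Profitability of small seeds: 4.85/27.5 = 0.1764 J/s.
Since 0.1764 > R, including small seeds increases the long-run rate.

Yes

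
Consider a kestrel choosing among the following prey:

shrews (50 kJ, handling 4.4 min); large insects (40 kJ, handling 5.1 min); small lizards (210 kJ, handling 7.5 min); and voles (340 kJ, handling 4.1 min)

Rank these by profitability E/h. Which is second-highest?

small lizards

Profitability E/h (kJ/min): shrews = 50/4.4 = 11.4, large insects = 40/5.1 = 7.84, small lizards = 210/7.5 = 28, voles = 340/4.1 = 82.9.
Ranked: voles > small lizards > shrews > large insects.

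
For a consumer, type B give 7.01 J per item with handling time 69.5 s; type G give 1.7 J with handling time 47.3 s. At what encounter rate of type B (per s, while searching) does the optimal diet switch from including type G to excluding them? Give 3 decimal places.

The zero-one rule: include type G iff E₂/h₂ > λE₁/(1+λh₁). Equality gives the switch point.
λE₁h₂ = E₂ + λE₂h₁ ⇒ λ = E₂/(E₁h₂ − E₂h₁) = 1.7/(331.6 − 118.1) = 0.007965 per s.

0.008 per s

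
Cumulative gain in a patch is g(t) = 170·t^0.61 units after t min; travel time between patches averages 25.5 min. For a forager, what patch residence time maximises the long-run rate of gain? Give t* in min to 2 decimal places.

Maximise g(t)/(T+t): set derivative to zero → g'(t)(T+t) = g(t).
g'(t) = 0.61·170·t^-0.39. Setting 0.61·170·t^-0.39 = 170·t^0.61/(25.5+t) gives 0.61(25.5+t) = t, so 0.39·t = 0.61×25.5.
t* = 0.61×25.5/0.39 = 39.88 min.

39.88 min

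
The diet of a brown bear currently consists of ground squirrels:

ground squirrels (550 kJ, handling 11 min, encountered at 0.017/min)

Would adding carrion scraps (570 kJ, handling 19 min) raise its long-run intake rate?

Yes

Intake rate on the current diet: R = (0.017×550) / (1 + 0.017×11) = 9.35/1.187 = 7.877 kJ/min.
Profitability of carrion scraps: 570/19 = 30 kJ/min.
30 > 7.877, so adding carrion scraps raises the average — include it.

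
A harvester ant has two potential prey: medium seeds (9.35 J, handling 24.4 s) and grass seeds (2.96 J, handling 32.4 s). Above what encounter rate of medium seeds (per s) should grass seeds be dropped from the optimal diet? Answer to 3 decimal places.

0.013 per s

The zero-one rule: include grass seeds iff E₂/h₂ > λE₁/(1+λh₁). Equality gives the switch point.
λE₁h₂ = E₂ + λE₂h₁ ⇒ λ = E₂/(E₁h₂ − E₂h₁) = 2.96/(302.9 − 72.22) = 0.01283 per s.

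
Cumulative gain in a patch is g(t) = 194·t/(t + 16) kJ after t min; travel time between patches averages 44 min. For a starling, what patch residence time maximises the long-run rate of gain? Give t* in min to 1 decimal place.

By the marginal value theorem, leave when the instantaneous gain rate g'(t) equals the habitat-wide average g(t)/(T + t).
g'(t) = 194·16/(t + 16)². Setting 194·16/(t+16)² = 194t/[(t+16)(44+t)] gives 16(44+t) = t(t+16), so t² = 16×44 = 704.
t* = √704 = 26.53 min.

26.5 min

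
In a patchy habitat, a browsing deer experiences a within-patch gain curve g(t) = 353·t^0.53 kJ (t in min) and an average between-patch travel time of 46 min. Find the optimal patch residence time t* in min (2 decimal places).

51.87 min

Maximise g(t)/(T+t): set derivative to zero → g'(t)(T+t) = g(t).
g'(t) = 0.53·353·t^-0.47. Setting 0.53·353·t^-0.47 = 353·t^0.53/(46+t) gives 0.53(46+t) = t, so 0.47·t = 0.53×46.
t* = 0.53×46/0.47 = 51.87 min.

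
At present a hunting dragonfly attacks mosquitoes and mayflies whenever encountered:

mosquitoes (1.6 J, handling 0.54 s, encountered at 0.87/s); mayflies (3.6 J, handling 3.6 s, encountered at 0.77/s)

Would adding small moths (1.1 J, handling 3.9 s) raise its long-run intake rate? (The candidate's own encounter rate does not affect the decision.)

No

On mosquitoes and mayflies alone, R = ΣλE/(1+Σλh) = 4.164/4.242 = 0.9817 J/s.
small moths: E/h = 1.1/3.9 = 0.2821 J/s.
0.2821 < 0.9817, so adding small moths would lower the average — exclude it.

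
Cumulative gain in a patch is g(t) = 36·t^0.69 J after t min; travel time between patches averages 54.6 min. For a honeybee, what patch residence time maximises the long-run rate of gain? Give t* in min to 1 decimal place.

Optimal t* satisfies g'(t*) = g(t*)/(T + t*).
g'(t) = 0.69·36·t^-0.31. Setting 0.69·36·t^-0.31 = 36·t^0.69/(54.6+t) gives 0.69(54.6+t) = t, so 0.31·t = 0.69×54.6.
t* = 0.69×54.6/0.31 = 121.5 min.

121.5 min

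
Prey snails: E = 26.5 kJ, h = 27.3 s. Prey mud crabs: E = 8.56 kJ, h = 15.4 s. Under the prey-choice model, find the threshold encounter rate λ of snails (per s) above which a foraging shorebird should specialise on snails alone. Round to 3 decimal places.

The zero-one rule: include mud crabs iff E₂/h₂ > λE₁/(1+λh₁). Equality gives the switch point.
λE₁h₂ = E₂ + λE₂h₁ ⇒ λ = E₂/(E₁h₂ − E₂h₁) = 8.56/(408.1 − 233.7) = 0.04908 per s.

0.049 per s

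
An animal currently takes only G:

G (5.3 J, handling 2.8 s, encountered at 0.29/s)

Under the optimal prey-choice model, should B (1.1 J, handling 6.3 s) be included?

Intake rate on the current diet: R = (0.29×5.3) / (1 + 0.29×2.8) = 1.537/1.812 = 0.8482 J/s.
Profitability of B: 1.1/6.3 = 0.1746 J/s.
Since 0.1746 < R, time spent handling B is better spent searching.

No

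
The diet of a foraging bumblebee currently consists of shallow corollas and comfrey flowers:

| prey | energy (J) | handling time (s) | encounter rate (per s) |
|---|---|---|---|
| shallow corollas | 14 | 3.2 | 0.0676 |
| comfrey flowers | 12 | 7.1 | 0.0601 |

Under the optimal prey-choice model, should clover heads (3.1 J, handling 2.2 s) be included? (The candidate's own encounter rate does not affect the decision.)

On shallow corollas and comfrey flowers alone, R = ΣλE/(1+Σλh) = 1.668/1.643 = 1.015 J/s.
Profitability of clover heads: 3.1/2.2 = 1.409 J/s.
Since 1.409 > R, including clover heads increases the long-run rate.

Yes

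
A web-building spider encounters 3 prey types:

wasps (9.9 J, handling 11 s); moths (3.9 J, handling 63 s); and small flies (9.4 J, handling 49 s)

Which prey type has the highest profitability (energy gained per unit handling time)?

wasps

In descending order of E/h:
wasps: 9.9/11 = 0.9 J/s
small flies: 9.4/49 = 0.192 J/s
moths: 3.9/63 = 0.0619 J/s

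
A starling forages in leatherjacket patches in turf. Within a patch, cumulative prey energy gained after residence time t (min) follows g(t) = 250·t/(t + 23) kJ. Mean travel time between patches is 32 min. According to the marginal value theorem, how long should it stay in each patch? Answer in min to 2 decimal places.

27.13 min

Maximise g(t)/(T+t): set derivative to zero → g'(t)(T+t) = g(t).
g'(t) = 250·23/(t + 23)². Setting 250·23/(t+23)² = 250t/[(t+23)(32+t)] gives 23(32+t) = t(t+23), so t² = 23×32 = 736.
t* = √736 = 27.13 min.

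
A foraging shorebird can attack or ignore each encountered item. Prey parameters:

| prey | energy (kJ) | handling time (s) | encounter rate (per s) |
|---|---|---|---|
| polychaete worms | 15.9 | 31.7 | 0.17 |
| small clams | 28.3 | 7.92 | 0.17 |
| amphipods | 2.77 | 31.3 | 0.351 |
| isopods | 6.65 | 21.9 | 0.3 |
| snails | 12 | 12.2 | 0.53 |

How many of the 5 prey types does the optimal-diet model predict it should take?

1

Rank by E/h (kJ/s): small clams 3.57, snails 0.984, polychaete worms 0.502, isopods 0.304, amphipods 0.0885. Include each in turn until the next type's E/h falls below the running intake rate.
Rate on top 1: 2.05. snails: 0.984 < 2.05 → exclude; stop.
Optimal diet: small clams — 1 of 5 types.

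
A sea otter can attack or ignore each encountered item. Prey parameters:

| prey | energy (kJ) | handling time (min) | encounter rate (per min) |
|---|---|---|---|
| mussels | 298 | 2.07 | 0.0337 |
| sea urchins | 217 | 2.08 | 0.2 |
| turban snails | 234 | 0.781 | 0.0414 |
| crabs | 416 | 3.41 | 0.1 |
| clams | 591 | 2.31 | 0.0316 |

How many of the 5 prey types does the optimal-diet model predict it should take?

Rank by E/h (kJ/min): turban snails 300, clams 256, mussels 144, crabs 122, sea urchins 104. Include each in turn until the next type's E/h falls below the running intake rate.
Rate on top 1: 9.384. clams: 256 > 9.384 → include.
Rate on top 2: 25.66. mussels: 144 > 25.66 → include.
Rate on top 3: 32.68. crabs: 122 > 32.68 → include.
Rate on top 4: 52.77. sea urchins: 104 > 52.77 → include.
Optimal diet: turban snails, clams, mussels, crabs, sea urchins — 5 of 5 types.

5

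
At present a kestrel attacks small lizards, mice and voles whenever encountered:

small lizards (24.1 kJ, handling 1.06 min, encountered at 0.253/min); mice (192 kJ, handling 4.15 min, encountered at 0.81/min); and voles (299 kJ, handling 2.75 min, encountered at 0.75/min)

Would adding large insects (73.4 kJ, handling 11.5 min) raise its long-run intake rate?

No

Intake rate on the current diet: R = (0.253×24.1 + 0.81×192 + 0.75×299) / (1 + 0.253×1.06 + 0.81×4.15 + 0.75×2.75) = 385.9/6.692 = 57.66 kJ/min.
Profitability of large insects: 73.4/11.5 = 6.383 kJ/min.
Since 6.383 < R, time spent handling large insects is better spent searching.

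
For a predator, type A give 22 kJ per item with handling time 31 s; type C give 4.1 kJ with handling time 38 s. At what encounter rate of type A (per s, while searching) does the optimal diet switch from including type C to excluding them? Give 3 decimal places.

The zero-one rule: include type C iff E₂/h₂ > λE₁/(1+λh₁). Equality gives the switch point.
λE₁h₂ = E₂ + λE₂h₁ ⇒ λ = E₂/(E₁h₂ − E₂h₁) = 4.1/(836 − 127.1) = 0.005784 per s.

0.006 per s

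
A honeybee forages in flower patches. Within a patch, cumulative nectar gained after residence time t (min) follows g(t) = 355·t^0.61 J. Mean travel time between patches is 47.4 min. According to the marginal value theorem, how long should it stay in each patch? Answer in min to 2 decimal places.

74.14 min

By the marginal value theorem, leave when the instantaneous gain rate g'(t) equals the habitat-wide average g(t)/(T + t).
g'(t) = 0.61·355·t^-0.39. Setting 0.61·355·t^-0.39 = 355·t^0.61/(47.4+t) gives 0.61(47.4+t) = t, so 0.39·t = 0.61×47.4.
t* = 0.61×47.4/0.39 = 74.14 min.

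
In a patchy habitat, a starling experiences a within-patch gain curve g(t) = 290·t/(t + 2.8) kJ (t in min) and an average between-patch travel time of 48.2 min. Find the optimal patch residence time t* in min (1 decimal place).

Maximise g(t)/(T+t): set derivative to zero → g'(t)(T+t) = g(t).
g'(t) = 290·2.8/(t + 2.8)². Setting 290·2.8/(t+2.8)² = 290t/[(t+2.8)(48.2+t)] gives 2.8(48.2+t) = t(t+2.8), so t² = 2.8×48.2 = 135.
t* = √135 = 11.62 min.

11.6 min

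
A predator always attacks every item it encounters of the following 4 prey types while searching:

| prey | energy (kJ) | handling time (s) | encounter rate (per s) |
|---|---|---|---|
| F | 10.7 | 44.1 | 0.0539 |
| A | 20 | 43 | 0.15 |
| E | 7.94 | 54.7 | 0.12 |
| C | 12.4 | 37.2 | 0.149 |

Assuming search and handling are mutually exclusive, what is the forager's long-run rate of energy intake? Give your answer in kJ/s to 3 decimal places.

0.291 kJ/s

Energy encountered per unit search time: 0.0539×10.7 + 0.15×20 + 0.12×7.94 + 0.149×12.4 = 6.377 kJ/s.
Handling time per unit search time: 0.0539×44.1 + 0.15×43 + 0.12×54.7 + 0.149×37.2 = 20.93.
Rate = 6.377/(1 + 20.93) = 0.2907 kJ/s.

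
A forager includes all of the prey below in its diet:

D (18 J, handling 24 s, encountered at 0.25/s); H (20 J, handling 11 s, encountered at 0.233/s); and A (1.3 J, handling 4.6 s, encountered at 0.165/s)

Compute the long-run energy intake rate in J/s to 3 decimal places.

R = (0.25×18 + 0.233×20 + 0.165×1.3) / (1 + 0.25×24 + 0.233×11 + 0.165×4.6) = 9.374/10.32 = 0.9082 J/s.

0.908 J/s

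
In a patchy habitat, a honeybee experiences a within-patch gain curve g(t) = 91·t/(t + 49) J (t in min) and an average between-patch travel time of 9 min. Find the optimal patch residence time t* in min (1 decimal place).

By the marginal value theorem, leave when the instantaneous gain rate g'(t) equals the habitat-wide average g(t)/(T + t).
g'(t) = 91·49/(t + 49)². Setting 91·49/(t+49)² = 91t/[(t+49)(9+t)] gives 49(9+t) = t(t+49), so t² = 49×9 = 441.
t* = √441 = 21 min.

21.0 min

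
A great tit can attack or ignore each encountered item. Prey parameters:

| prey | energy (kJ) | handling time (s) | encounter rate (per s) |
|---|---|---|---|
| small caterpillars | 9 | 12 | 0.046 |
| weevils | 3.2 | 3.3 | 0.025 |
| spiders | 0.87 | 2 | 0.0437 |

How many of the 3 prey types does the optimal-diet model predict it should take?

Profitabilities (E/h, kJ/s): weevils 0.97, small caterpillars 0.75, spiders 0.435. Add prey in this order while the next type's profitability exceeds the intake rate on those already taken.
Rate on top 1: 0.0739. small caterpillars: 0.75 > 0.0739 → include.
Rate on top 2: 0.3022. spiders: 0.435 > 0.3022 → include.
Optimal diet: weevils, small caterpillars, spiders — 3 of 3 types.

3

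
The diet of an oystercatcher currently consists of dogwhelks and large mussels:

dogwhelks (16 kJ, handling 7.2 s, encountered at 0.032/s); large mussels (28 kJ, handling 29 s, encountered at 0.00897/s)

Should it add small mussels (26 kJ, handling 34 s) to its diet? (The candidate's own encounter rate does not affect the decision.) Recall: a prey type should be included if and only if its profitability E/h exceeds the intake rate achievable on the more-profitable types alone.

Current rate: (0.032×16 + 0.00897×28)/(1 + 0.032×7.2 + 0.00897×29) = 0.512 kJ/s.
Profitability of small mussels: 26/34 = 0.7647 kJ/s.
0.7647 > 0.512, so adding small mussels raises the average — include it.

Yes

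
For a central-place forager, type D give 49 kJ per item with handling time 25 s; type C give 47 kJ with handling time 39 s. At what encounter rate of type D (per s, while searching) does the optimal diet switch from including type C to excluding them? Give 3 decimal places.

At the threshold, the rate on type D alone equals the profitability of type C: λ·49/(1 + λ·25) = 47/39 = 1.205.
Rearranging, λ(49 − 1.205×25) = 1.205, so λ = 1.205/18.87 = 0.06386 per s.

0.064 per s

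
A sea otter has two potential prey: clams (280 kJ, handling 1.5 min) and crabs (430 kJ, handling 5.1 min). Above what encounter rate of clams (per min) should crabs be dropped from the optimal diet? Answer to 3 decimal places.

At the threshold, the rate on clams alone equals the profitability of crabs: λ·280/(1 + λ·1.5) = 430/5.1 = 84.31.
Rearranging, λ(280 − 84.31×1.5) = 84.31, so λ = 84.31/153.5 = 0.5492 per min.

0.549 per min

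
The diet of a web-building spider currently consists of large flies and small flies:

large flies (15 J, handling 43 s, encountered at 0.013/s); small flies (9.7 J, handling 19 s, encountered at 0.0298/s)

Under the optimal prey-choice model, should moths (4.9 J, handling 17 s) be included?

Yes

On large flies and small flies alone, R = ΣλE/(1+Σλh) = 0.4841/2.125 = 0.2278 J/s.
Profitability of moths: 4.9/17 = 0.2882 J/s.
Since 0.2882 > R, including moths increases the long-run rate.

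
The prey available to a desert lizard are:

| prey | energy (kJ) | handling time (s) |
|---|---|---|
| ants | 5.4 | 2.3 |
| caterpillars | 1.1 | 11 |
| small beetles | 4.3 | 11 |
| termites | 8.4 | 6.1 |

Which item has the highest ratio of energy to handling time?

Profitability E/h (kJ/s): ants = 5.4/2.3 = 2.35, caterpillars = 1.1/11 = 0.1, small beetles = 4.3/11 = 0.391, termites = 8.4/6.1 = 1.38.
Ranked: ants > termites > small beetles > caterpillars.

ants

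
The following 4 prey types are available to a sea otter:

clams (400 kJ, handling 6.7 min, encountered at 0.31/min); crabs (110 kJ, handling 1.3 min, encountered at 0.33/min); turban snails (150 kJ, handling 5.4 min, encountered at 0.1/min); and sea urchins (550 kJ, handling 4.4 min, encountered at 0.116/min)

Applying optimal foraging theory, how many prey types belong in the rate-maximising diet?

3

Rank by E/h (kJ/min): sea urchins 125, crabs 84.6, clams 59.7, turban snails 27.8. Include each in turn until the next type's E/h falls below the running intake rate.
Rate on top 1: 42.24. crabs: 84.6 > 42.24 → include.
Rate on top 2: 51.61. clams: 59.7 > 51.61 → include.
Rate on top 3: 55.8. turban snails: 27.8 < 55.8 → exclude; stop.
Optimal diet: sea urchins, crabs, clams — 3 of 4 types.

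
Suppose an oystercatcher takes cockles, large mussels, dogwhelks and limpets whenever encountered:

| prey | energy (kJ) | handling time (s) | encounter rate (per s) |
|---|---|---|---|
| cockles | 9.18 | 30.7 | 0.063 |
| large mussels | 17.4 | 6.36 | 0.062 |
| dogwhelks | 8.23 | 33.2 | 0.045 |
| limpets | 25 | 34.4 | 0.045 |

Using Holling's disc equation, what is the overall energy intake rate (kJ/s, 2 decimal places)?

0.49 kJ/s

R = Σλ_iE_i / (1 + Σλ_ih_i)
Numerator: 0.063×9.18 + 0.062×17.4 + 0.045×8.23 + 0.045×25 = 3.152
Denominator: 1 + 0.063×30.7 + 0.062×6.36 + 0.045×33.2 + 0.045×34.4 = 6.37
R = 3.152/6.37 = 0.4949 kJ/s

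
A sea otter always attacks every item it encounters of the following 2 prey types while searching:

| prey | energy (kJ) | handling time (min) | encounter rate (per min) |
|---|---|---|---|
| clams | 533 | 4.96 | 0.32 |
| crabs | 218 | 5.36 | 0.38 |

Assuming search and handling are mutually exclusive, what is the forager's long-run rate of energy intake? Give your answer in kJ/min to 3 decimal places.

R = (0.32×533 + 0.38×218) / (1 + 0.32×4.96 + 0.38×5.36) = 253.4/4.624 = 54.8 kJ/min.

54.801 kJ/min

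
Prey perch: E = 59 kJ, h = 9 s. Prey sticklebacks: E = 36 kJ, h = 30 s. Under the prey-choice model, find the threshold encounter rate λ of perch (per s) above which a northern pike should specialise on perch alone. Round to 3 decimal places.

At the threshold, the rate on perch alone equals the profitability of sticklebacks: λ·59/(1 + λ·9) = 36/30 = 1.2.
Rearranging, λ(59 − 1.2×9) = 1.2, so λ = 1.2/48.2 = 0.0249 per s.

0.025 per s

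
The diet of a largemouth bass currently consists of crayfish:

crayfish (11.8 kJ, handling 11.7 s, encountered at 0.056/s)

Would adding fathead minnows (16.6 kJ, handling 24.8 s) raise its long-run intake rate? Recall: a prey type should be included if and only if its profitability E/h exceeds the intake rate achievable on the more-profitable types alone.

On crayfish alone, R = ΣλE/(1+Σλh) = 0.6608/1.655 = 0.3992 kJ/s.
fathead minnows: E/h = 16.6/24.8 = 0.6694 kJ/s.
Since 0.6694 > R, including fathead minnows increases the long-run rate.

Yes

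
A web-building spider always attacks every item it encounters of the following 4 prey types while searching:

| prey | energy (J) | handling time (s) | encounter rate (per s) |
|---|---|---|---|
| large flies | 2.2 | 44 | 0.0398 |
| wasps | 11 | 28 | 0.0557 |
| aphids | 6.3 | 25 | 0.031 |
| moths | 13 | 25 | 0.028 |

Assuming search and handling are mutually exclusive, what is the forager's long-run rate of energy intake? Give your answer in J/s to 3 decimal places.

R = Σλ_iE_i / (1 + Σλ_ih_i)
Numerator: 0.0398×2.2 + 0.0557×11 + 0.031×6.3 + 0.028×13 = 1.26
Denominator: 1 + 0.0398×44 + 0.0557×28 + 0.031×25 + 0.028×25 = 5.786
R = 1.26/5.786 = 0.2177 J/s

0.218 J/s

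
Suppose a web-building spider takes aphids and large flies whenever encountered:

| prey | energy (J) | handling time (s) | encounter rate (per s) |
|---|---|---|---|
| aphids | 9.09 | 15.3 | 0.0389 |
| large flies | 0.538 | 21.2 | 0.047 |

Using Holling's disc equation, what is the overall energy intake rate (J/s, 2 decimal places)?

0.15 J/s

R = (0.0389×9.09 + 0.047×0.538) / (1 + 0.0389×15.3 + 0.047×21.2) = 0.3789/2.592 = 0.1462 J/s.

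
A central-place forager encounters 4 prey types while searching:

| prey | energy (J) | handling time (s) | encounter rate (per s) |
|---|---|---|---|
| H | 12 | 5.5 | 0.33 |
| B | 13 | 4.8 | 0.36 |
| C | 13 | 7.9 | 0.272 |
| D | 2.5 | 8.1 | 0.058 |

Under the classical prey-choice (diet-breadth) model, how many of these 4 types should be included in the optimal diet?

Rank by E/h (J/s): B 2.71, H 2.18, C 1.65, D 0.309. Include each in turn until the next type's E/h falls below the running intake rate.
Rate on top 1: 1.716. H: 2.18 > 1.716 → include.
Rate on top 2: 1.902. C: 1.65 < 1.902 → exclude; stop.
Optimal diet: B, H — 2 of 4 types.

2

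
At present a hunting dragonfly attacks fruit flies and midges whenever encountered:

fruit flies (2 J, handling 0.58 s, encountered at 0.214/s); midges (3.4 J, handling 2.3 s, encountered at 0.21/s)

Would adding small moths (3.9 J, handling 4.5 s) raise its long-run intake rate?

Current rate: (0.214×2 + 0.21×3.4)/(1 + 0.214×0.58 + 0.21×2.3) = 0.7106 J/s.
Profitability of small moths: 3.9/4.5 = 0.8667 J/s.
0.8667 > 0.7106, so adding small moths raises the average — include it.

Yes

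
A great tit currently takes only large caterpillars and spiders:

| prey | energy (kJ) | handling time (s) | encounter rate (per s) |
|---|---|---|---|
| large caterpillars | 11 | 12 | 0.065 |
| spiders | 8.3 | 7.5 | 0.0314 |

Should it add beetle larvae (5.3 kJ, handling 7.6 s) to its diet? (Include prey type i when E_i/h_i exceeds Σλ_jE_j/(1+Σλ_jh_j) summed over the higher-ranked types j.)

Yes

Current rate: (0.065×11 + 0.0314×8.3)/(1 + 0.065×12 + 0.0314×7.5) = 0.4841 kJ/s.
Profitability of beetle larvae: 5.3/7.6 = 0.6974 kJ/s.
0.6974 > 0.4841, so adding beetle larvae raises the average — include it.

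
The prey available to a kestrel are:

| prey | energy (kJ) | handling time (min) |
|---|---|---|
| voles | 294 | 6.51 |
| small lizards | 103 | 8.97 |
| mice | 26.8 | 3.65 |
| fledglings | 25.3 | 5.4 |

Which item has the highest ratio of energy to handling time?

voles

Profitability E/h (kJ/min): voles = 294/6.51 = 45.2, small lizards = 103/8.97 = 11.5, mice = 26.8/3.65 = 7.34, fledglings = 25.3/5.4 = 4.69.
Ranked: voles > small lizards > mice > fledglings.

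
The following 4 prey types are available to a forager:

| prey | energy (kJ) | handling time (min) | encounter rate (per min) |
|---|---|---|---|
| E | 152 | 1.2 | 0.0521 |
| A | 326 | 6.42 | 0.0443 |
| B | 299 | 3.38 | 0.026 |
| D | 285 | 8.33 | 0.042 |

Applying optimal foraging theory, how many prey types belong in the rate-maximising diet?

Profitabilities (E/h, kJ/min): E 127, B 88.5, A 50.8, D 34.2. Add prey in this order while the next type's profitability exceeds the intake rate on those already taken.
Rate on top 1: 7.453. B: 88.5 > 7.453 → include.
Rate on top 2: 13.64. A: 50.8 > 13.64 → include.
Rate on top 3: 21. D: 34.2 > 21 → include.
Optimal diet: E, B, A, D — 4 of 4 types.

4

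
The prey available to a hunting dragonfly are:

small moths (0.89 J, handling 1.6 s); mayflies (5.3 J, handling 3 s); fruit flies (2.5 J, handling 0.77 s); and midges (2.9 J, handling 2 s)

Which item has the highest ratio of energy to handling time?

fruit flies

In descending order of E/h:
fruit flies: 2.5/0.77 = 3.25 J/s
mayflies: 5.3/3 = 1.77 J/s
midges: 2.9/2 = 1.45 J/s
small moths: 0.89/1.6 = 0.556 J/s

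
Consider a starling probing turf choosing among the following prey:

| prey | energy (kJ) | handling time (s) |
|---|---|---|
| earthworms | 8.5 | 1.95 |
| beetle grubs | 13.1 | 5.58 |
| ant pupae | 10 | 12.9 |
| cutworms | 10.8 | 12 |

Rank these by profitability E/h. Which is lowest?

ant pupae

In descending order of E/h:
earthworms: 8.5/1.95 = 4.36 kJ/s
beetle grubs: 13.1/5.58 = 2.35 kJ/s
cutworms: 10.8/12 = 0.9 kJ/s
ant pupae: 10/12.9 = 0.775 kJ/s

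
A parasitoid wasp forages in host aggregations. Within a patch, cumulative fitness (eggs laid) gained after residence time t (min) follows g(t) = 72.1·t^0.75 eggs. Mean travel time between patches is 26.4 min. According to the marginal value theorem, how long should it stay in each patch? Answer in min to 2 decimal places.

By the marginal value theorem, leave when the instantaneous gain rate g'(t) equals the habitat-wide average g(t)/(T + t).
g'(t) = 0.75·72.1·t^-0.25. Setting 0.75·72.1·t^-0.25 = 72.1·t^0.75/(26.4+t) gives 0.75(26.4+t) = t, so 0.25·t = 0.75×26.4.
t* = 0.75×26.4/0.25 = 79.2 min.

79.20 min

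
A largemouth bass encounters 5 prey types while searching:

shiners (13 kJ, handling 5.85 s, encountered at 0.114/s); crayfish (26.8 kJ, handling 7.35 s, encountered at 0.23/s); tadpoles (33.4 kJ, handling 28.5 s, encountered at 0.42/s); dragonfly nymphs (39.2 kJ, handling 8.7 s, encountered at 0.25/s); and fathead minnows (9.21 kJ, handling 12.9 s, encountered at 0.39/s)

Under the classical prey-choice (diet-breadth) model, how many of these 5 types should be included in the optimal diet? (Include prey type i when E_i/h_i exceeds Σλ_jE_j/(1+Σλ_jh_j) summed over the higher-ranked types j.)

E/h in descending order: dragonfly nymphs 4.51, crayfish 3.65, shiners 2.22, tadpoles 1.17, fathead minnows 0.714 kJ/s. The optimal diet is the largest prefix of this list for which every included type satisfies E_i/h_i > R on the types above it.
Rate on top 1: 3.087. crayfish: 3.65 > 3.087 → include.
Rate on top 2: 3.281. shiners: 2.22 < 3.281 → exclude; stop.
Optimal diet: dragonfly nymphs, crayfish — 2 of 5 types.

2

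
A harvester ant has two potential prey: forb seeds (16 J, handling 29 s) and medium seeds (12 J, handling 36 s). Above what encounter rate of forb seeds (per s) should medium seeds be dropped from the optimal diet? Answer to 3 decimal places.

0.053 per s

At the threshold, the rate on forb seeds alone equals the profitability of medium seeds: λ·16/(1 + λ·29) = 12/36 = 0.3333.
Rearranging, λ(16 − 0.3333×29) = 0.3333, so λ = 0.3333/6.333 = 0.05263 per s.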